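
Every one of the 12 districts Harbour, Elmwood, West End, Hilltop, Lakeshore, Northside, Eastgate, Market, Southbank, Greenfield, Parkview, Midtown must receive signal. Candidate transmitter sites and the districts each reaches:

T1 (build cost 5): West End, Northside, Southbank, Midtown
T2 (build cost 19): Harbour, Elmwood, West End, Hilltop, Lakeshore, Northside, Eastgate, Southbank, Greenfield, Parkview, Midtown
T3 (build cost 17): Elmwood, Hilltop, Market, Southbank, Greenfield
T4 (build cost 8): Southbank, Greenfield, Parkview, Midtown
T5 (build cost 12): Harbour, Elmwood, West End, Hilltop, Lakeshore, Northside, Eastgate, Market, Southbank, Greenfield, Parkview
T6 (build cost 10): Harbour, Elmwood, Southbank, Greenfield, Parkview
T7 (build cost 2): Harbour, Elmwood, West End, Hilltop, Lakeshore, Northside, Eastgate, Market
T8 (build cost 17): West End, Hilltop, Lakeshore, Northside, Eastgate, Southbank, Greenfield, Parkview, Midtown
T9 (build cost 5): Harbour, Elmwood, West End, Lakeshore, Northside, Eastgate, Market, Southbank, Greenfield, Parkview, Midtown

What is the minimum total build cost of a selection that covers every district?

T7, T9 cover every district at build cost 2 + 5 = 7.
Any cover uses at least 2 transmitter sites; among all covering selections none totals below 7.

7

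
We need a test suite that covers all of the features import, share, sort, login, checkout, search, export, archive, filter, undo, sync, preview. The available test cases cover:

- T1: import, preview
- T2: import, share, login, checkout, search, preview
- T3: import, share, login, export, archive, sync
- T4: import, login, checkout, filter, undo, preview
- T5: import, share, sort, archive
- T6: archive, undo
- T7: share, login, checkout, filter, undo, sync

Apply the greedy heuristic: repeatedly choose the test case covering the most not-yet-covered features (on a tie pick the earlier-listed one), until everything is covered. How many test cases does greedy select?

4

Pick 1: T2 covers 6 new features (import, share, login, checkout, search, preview).
Pick 2: T3 covers 3 new features (export, archive, sync).
Pick 3: T4 covers 2 new features (filter, undo).
Pick 4: T5 covers 1 new features (sort).
Greedy uses 4 test cases.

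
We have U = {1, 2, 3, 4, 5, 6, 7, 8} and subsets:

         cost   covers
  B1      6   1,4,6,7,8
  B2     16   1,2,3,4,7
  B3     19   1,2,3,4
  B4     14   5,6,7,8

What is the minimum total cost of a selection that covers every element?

30

B2, B4 cover every element at cost 16 + 14 = 30.
Any cover uses at least 2 sets; among all covering selections none totals below 30.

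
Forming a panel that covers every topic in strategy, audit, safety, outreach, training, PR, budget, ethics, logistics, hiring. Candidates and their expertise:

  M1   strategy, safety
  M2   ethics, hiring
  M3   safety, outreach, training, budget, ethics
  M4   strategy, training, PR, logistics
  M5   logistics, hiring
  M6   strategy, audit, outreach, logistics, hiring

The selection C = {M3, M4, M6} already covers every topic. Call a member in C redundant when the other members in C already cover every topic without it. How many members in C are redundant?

Drop M3: safety, budget, ethics uncovered — not redundant.
Drop M4: PR uncovered — not redundant.
Drop M6: audit, hiring uncovered — not redundant.
None of the members in C is redundant.

0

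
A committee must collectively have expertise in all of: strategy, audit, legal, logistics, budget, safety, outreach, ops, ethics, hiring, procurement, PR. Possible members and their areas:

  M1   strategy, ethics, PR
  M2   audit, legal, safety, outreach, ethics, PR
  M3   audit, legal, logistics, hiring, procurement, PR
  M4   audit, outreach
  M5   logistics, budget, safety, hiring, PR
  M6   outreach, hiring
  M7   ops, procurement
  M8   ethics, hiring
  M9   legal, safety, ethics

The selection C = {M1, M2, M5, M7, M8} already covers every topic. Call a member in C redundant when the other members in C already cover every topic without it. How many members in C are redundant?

1

Drop M1: strategy uncovered — not redundant.
Drop M2: audit, legal, outreach uncovered — not redundant.
Drop M5: logistics, budget uncovered — not redundant.
Drop M7: ops, procurement uncovered — not redundant.
Drop M8: the rest still cover every topic — redundant.
1 redundant: M8.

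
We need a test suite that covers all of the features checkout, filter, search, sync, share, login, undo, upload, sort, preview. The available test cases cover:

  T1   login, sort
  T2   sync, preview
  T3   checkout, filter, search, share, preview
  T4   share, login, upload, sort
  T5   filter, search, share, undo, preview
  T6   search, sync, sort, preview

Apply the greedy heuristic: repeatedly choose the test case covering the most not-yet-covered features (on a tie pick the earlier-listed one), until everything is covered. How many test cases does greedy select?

4

Pick 1: T3 covers 5 new features (checkout, filter, search, share, preview).
Pick 2: T4 covers 3 new features (login, upload, sort).
Pick 3: T2 covers 1 new features (sync).
Pick 4: T5 covers 1 new features (undo).
Greedy uses 4 test cases.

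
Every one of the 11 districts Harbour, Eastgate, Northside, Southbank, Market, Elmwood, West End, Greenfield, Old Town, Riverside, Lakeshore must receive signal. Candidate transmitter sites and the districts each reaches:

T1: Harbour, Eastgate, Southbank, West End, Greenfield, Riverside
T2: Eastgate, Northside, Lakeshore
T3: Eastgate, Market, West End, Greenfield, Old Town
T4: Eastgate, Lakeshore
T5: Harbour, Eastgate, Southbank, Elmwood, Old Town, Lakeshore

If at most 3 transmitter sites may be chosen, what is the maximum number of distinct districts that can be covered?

10

Choosing T1, T2, T3 covers {Harbour, Eastgate, Northside, Southbank, Market, West End, Greenfield, Old Town, Riverside, Lakeshore} — 10 districts.
No choice of 3 transmitter sites does better; here Elmwood is left uncovered.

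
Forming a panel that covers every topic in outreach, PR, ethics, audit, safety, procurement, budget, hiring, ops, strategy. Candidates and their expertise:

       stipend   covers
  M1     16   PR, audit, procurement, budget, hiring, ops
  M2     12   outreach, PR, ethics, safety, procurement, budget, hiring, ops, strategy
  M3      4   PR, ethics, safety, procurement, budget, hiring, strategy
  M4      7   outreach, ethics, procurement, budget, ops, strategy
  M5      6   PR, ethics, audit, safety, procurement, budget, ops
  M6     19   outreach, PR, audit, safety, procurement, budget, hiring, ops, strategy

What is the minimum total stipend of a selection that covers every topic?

17

M3, M4, M5 cover every topic at stipend 4 + 7 + 6 = 17.
Any cover uses at least 2 members; among all covering selections none totals below 17.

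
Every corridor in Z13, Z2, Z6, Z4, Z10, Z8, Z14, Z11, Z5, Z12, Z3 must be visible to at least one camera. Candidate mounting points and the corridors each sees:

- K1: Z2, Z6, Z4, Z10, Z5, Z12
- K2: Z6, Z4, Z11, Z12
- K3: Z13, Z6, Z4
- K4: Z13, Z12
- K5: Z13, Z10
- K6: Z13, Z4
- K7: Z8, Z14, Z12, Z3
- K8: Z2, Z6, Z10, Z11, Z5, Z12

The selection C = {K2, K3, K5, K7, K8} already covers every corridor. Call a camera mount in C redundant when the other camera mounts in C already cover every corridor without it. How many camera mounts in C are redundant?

3

Drop K2: the rest still cover every corridor — redundant.
Drop K3: the rest still cover every corridor — redundant.
Drop K5: the rest still cover every corridor — redundant.
Drop K7: Z8, Z14, Z3 uncovered — not redundant.
Drop K8: Z2, Z5 uncovered — not redundant.
3 redundant: K2, K3, K5.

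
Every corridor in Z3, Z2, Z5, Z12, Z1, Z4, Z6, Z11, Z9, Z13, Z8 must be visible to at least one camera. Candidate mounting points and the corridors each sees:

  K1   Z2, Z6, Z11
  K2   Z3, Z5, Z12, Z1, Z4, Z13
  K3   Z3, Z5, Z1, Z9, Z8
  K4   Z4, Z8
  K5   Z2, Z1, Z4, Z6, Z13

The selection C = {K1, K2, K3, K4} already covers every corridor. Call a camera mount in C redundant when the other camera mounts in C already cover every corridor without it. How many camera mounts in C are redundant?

Drop K1: Z2, Z6, Z11 uncovered — not redundant.
Drop K2: Z12, Z13 uncovered — not redundant.
Drop K3: Z9 uncovered — not redundant.
Drop K4: the rest still cover every corridor — redundant.
1 redundant: K4.

1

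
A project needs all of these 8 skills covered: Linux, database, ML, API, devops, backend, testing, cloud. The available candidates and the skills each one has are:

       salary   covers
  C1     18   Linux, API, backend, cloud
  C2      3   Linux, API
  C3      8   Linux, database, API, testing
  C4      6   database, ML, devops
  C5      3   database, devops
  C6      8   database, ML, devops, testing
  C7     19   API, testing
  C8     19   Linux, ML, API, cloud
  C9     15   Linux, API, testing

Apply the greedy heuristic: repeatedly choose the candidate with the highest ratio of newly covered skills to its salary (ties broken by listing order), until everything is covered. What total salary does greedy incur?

Pick 1: C2 adds 2 new (Linux, API) at salary 3 (ratio 2/3).
Pick 2: C5 adds 2 new (database, devops) at salary 3 (ratio 2/3).
Pick 3: C6 adds 2 new (ML, testing) at salary 8 (ratio 2/8).
Pick 4: C1 adds 2 new (backend, cloud) at salary 18 (ratio 2/18).
Greedy total salary: 3 + 3 + 8 + 18 = 32. (The true optimum is 26, so greedy overshoots here.)

32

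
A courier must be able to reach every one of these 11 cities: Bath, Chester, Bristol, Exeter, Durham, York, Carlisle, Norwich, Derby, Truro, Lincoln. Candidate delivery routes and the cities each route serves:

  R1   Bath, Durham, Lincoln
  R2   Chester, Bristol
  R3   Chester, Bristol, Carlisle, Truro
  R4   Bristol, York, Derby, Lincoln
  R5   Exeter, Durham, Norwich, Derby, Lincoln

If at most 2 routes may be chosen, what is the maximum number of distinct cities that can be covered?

9

Choosing R3, R5 covers {Chester, Bristol, Exeter, Durham, Carlisle, Norwich, Derby, Truro, Lincoln} — 9 cities.
No choice of 2 routes does better; here Bath, York are left uncovered.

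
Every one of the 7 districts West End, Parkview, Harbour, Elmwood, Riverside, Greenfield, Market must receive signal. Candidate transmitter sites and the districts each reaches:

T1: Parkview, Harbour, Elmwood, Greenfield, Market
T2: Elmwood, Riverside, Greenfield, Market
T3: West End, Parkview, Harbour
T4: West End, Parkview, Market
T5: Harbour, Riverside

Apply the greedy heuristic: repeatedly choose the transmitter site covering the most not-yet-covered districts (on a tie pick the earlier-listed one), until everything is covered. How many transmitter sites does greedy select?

3

Pick 1: T1 covers 5 new districts (Parkview, Harbour, Elmwood, Greenfield, Market).
Pick 2: T2 covers 1 new districts (Riverside).
Pick 3: T3 covers 1 new districts (West End).
Greedy uses 3 transmitter sites. (The true minimum is 2.)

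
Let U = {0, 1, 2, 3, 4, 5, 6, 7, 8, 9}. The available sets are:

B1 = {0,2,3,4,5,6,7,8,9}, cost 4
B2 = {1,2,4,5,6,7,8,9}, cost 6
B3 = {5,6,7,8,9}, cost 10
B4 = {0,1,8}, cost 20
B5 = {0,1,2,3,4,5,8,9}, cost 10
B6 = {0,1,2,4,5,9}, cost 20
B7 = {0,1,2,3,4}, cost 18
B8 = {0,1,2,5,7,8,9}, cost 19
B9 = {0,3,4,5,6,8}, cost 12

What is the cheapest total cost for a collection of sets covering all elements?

10

B1, B2 cover every element at cost 4 + 6 = 10.
Any cover uses at least 2 sets; among all covering selections none totals below 10.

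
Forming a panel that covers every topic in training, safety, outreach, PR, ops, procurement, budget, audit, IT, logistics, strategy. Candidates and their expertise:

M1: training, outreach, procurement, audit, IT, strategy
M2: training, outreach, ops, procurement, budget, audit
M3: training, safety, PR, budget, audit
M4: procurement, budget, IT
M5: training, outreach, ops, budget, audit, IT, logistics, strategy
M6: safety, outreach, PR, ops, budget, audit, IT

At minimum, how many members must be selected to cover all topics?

3

M1, M3, M5 together cover {training, safety, outreach, PR, ops, procurement, budget, audit, IT, logistics, strategy} — every topic.
No 2 of the 6 members cover everything (all 15 pairs fall short), so 3 is minimum.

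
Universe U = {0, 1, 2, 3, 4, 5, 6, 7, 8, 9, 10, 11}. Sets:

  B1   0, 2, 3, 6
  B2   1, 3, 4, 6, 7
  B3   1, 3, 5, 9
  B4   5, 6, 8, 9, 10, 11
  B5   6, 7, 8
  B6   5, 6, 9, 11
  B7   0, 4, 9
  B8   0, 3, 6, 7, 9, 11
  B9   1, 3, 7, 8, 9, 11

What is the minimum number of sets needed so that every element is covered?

3

B1, B2, B4 together cover {0, 1, 2, 3, 4, 5, 6, 7, 8, 9, 10, 11} — every element.
No 2 of the 9 sets cover everything (all 36 pairs fall short), so 3 is minimum.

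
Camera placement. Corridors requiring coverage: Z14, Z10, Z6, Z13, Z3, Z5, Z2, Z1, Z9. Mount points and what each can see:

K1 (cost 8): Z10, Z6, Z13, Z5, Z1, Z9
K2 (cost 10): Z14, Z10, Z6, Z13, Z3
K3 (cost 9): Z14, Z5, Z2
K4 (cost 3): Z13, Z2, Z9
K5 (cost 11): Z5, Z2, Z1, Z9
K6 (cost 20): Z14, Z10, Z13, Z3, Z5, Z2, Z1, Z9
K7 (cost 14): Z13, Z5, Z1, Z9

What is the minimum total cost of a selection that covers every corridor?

K2, K5 cover every corridor at cost 10 + 11 = 21.
Any cover uses at least 2 camera mounts; among all covering selections none totals below 21.

21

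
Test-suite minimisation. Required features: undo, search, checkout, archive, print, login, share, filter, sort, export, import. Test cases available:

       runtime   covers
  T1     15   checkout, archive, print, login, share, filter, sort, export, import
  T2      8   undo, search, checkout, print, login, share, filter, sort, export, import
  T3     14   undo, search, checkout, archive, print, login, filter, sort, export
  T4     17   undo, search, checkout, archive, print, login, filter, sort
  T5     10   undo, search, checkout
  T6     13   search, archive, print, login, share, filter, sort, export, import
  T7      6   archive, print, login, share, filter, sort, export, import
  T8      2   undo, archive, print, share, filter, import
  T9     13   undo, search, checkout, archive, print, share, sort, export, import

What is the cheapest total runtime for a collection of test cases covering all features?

T2, T8 cover every feature at runtime 8 + 2 = 10.
Any cover uses at least 2 test cases; among all covering selections none totals below 10.

10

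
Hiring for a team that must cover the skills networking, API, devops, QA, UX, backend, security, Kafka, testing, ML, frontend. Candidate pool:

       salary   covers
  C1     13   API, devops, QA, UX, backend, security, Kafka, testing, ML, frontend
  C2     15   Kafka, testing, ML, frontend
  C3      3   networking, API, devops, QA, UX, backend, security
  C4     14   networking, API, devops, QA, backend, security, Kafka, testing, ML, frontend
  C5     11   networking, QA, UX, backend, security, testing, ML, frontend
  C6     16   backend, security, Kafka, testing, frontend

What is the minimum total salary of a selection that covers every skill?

16

C1, C3 cover every skill at salary 13 + 3 = 16.
Any cover uses at least 2 candidates; among all covering selections none totals below 16.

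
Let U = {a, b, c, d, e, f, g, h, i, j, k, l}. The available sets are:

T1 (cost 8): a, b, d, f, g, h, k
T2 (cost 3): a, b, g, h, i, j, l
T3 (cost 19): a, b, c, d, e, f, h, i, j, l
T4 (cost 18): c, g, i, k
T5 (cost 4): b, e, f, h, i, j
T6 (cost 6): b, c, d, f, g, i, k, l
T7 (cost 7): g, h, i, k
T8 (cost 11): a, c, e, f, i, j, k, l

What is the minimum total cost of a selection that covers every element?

T2, T5, T6 cover every element at cost 3 + 4 + 6 = 13.
Any cover uses at least 2 sets; among all covering selections none totals below 13.

13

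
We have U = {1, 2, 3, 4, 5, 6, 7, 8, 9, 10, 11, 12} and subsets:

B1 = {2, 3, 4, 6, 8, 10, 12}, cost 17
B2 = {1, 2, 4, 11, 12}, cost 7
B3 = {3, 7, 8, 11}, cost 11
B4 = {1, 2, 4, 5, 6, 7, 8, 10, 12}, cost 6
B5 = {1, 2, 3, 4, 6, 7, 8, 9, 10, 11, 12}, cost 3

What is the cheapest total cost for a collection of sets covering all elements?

9

B4, B5 cover every element at cost 6 + 3 = 9.
Any cover uses at least 2 sets; among all covering selections none totals below 9.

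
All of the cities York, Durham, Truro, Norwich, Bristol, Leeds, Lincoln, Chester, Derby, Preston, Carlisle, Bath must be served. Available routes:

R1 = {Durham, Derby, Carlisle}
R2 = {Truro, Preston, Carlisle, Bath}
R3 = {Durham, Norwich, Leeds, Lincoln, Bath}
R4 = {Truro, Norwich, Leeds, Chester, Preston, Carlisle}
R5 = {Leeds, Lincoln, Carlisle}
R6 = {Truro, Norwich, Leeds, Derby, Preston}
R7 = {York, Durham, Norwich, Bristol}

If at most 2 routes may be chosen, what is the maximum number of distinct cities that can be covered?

9

Choosing R3, R4 covers {Durham, Truro, Norwich, Leeds, Lincoln, Chester, Preston, Carlisle, Bath} — 9 cities.
No choice of 2 routes does better; here York, Bristol, Derby are left uncovered.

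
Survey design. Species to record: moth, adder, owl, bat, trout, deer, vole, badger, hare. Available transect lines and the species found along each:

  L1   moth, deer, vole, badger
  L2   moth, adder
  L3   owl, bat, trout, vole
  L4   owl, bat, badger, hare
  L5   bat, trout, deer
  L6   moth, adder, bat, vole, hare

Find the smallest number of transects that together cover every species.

3

L1, L3, L6 together cover {moth, adder, owl, bat, trout, deer, vole, badger, hare} — every species.
No 2 of the 6 transects cover everything (all 15 pairs fall short), so 3 is minimum.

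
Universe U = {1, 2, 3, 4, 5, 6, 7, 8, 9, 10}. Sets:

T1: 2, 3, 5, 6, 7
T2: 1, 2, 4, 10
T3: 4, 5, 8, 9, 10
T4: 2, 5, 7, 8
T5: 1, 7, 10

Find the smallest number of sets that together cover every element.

T1, T2, T3 together cover {1, 2, 3, 4, 5, 6, 7, 8, 9, 10} — every element.
No 2 of the 5 sets cover everything (all 10 pairs fall short), so 3 is minimum.

3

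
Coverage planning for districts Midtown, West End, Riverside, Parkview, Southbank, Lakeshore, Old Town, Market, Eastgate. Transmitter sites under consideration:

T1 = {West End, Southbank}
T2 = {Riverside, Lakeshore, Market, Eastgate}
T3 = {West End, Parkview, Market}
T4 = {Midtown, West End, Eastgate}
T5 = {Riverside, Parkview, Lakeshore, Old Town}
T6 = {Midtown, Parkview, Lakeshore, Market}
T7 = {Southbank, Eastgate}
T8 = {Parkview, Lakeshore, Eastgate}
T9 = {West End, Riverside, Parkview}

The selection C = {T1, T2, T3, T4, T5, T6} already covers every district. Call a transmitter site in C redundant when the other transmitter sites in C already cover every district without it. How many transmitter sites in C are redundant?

Drop T1: Southbank uncovered — not redundant.
Drop T2: the rest still cover every district — redundant.
Drop T3: the rest still cover every district — redundant.
Drop T4: the rest still cover every district — redundant.
Drop T5: Old Town uncovered — not redundant.
Drop T6: the rest still cover every district — redundant.
4 redundant: T2, T3, T4, T6.

4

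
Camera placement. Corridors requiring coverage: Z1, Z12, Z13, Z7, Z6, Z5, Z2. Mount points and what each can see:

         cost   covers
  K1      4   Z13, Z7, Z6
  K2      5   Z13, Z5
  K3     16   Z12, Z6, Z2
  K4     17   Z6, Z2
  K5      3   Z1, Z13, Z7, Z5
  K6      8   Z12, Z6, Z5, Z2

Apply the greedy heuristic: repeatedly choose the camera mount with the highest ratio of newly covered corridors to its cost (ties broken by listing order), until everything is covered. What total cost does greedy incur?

Pick 1: K5 adds 4 new (Z1, Z13, Z7, Z5) at cost 3 (ratio 4/3).
Pick 2: K6 adds 3 new (Z12, Z6, Z2) at cost 8 (ratio 3/8).
Greedy total cost: 3 + 8 = 11.

11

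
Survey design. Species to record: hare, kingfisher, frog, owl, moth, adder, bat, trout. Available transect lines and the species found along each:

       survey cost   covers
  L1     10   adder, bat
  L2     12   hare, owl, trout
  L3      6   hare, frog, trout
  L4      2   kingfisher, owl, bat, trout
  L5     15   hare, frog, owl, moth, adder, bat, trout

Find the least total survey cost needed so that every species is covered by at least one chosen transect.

17

L4, L5 cover every species at survey cost 2 + 15 = 17.
Any cover uses at least 2 transects; among all covering selections none totals below 17.
Greedy by coverage-per-survey cost would pick L4, L3, L5 for 23 — worse than the optimum 17.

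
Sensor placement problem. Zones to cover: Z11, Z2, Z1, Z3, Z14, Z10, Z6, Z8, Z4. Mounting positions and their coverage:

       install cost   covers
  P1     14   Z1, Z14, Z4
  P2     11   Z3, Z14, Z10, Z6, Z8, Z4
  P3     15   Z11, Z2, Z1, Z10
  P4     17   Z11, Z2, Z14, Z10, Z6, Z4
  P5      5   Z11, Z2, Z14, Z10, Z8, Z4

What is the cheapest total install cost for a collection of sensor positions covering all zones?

26

P2, P3 cover every zone at install cost 11 + 15 = 26.
Any cover uses at least 2 sensor positions; among all covering selections none totals below 26.
Greedy by coverage-per-install cost would pick P5, P2, P1 for 30 — worse than the optimum 26.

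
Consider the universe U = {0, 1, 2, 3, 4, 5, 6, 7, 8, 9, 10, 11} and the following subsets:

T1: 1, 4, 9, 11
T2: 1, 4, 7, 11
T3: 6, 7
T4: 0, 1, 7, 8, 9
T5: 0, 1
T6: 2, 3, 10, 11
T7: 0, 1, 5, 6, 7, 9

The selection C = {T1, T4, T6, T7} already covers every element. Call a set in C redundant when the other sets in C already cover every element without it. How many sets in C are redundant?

0

Drop T1: 4 uncovered — not redundant.
Drop T4: 8 uncovered — not redundant.
Drop T6: 2, 3, 10 uncovered — not redundant.
Drop T7: 5, 6 uncovered — not redundant.
None of the sets in C is redundant.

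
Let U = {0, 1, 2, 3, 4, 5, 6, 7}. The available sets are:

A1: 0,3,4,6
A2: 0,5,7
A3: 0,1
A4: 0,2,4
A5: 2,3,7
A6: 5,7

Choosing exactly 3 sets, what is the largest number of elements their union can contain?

7

Choosing A1, A2, A3 covers {0, 1, 3, 4, 5, 6, 7} — 7 elements.
No choice of 3 sets does better; here 2 is left uncovered.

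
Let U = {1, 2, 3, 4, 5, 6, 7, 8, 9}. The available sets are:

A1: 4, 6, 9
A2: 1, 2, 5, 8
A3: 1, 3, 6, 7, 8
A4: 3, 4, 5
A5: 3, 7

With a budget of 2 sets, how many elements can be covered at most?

7

Choosing A1, A2 covers {1, 2, 4, 5, 6, 8, 9} — 7 elements.
No choice of 2 sets does better; here 3, 7 are left uncovered.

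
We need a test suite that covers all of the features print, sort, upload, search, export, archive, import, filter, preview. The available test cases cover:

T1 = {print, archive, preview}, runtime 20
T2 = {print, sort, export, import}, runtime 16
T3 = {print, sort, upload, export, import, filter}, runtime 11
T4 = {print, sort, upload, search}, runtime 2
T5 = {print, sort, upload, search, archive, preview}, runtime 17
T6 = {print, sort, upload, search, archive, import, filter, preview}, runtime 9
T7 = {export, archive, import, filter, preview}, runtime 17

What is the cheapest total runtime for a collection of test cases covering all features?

19

T4, T7 cover every feature at runtime 2 + 17 = 19.
Any cover uses at least 2 test cases; among all covering selections none totals below 19.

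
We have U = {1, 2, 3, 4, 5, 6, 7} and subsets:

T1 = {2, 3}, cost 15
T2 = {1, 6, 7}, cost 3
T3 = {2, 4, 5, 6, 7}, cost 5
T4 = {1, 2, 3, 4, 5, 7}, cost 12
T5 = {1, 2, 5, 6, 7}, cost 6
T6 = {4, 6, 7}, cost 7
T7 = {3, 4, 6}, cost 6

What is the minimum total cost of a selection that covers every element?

12

T5, T7 cover every element at cost 6 + 6 = 12.
Any cover uses at least 2 sets; among all covering selections none totals below 12.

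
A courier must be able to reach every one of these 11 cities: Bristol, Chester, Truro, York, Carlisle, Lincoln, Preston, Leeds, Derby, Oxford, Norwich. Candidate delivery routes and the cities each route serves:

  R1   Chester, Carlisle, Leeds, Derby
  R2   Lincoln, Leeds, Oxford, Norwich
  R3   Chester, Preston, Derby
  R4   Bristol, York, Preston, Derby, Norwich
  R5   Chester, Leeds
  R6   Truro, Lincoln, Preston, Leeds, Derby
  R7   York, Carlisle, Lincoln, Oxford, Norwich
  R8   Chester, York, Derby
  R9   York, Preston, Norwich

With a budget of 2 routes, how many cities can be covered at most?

9

Choosing R6, R7 covers {Truro, York, Carlisle, Lincoln, Preston, Leeds, Derby, Oxford, Norwich} — 9 cities.
No choice of 2 routes does better; here Bristol, Chester are left uncovered.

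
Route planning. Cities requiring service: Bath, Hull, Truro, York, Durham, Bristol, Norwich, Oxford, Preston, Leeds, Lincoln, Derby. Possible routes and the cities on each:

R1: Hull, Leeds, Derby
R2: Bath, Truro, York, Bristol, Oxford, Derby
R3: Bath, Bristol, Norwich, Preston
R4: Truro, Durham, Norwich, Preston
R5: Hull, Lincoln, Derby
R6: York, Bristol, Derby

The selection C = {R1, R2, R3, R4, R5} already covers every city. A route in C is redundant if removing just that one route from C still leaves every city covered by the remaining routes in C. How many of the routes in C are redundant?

Drop R1: Leeds uncovered — not redundant.
Drop R2: York, Oxford uncovered — not redundant.
Drop R3: the rest still cover every city — redundant.
Drop R4: Durham uncovered — not redundant.
Drop R5: Lincoln uncovered — not redundant.
1 redundant: R3.

1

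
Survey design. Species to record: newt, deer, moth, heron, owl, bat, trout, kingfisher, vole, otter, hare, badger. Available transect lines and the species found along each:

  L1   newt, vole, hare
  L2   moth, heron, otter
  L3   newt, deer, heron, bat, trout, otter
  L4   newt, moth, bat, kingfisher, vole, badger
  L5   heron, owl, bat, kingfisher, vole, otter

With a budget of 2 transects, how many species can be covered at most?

Choosing L3, L4 covers {newt, deer, moth, heron, bat, trout, kingfisher, vole, otter, badger} — 10 species.
No choice of 2 transects does better; here owl, hare are left uncovered.

10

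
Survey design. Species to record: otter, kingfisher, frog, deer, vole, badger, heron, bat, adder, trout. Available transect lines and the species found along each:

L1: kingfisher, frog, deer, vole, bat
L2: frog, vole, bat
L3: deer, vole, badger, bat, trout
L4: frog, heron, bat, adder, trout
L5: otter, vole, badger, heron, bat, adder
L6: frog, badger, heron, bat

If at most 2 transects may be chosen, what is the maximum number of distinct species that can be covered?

9

Choosing L1, L5 covers {otter, kingfisher, frog, deer, vole, badger, heron, bat, adder} — 9 species.
No choice of 2 transects does better; here trout is left uncovered.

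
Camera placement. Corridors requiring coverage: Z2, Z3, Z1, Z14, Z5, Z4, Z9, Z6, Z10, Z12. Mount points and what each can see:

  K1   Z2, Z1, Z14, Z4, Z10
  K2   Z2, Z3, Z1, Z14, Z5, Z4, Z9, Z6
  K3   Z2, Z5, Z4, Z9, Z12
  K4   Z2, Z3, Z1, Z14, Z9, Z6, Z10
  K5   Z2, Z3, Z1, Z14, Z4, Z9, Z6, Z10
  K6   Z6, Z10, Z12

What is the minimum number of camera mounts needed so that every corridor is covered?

K2, K6 together cover {Z2, Z3, Z1, Z14, Z5, Z4, Z9, Z6, Z10, Z12} — every corridor.
No single camera mount contains all 10 corridors, so 2 is optimal.

2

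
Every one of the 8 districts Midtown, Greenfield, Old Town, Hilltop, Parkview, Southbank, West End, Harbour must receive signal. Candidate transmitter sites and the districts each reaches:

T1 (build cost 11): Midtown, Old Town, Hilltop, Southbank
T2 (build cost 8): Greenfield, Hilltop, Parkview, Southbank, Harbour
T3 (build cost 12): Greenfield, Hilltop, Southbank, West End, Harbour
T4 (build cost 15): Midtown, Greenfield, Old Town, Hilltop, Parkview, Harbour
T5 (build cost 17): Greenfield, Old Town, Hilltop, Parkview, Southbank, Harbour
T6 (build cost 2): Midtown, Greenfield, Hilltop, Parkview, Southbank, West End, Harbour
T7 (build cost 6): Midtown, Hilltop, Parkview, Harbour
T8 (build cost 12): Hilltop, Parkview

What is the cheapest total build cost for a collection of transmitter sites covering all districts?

T1, T6 cover every district at build cost 11 + 2 = 13.
Any cover uses at least 2 transmitter sites; among all covering selections none totals below 13.

13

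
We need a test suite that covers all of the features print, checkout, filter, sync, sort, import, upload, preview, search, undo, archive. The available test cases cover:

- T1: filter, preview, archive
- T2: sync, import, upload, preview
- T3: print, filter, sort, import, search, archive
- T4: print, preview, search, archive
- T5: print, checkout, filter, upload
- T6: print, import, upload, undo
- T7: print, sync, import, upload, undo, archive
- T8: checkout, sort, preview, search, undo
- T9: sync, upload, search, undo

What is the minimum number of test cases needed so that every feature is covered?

3

T1, T7, T8 together cover {print, checkout, filter, sync, sort, import, upload, preview, search, undo, archive} — every feature.
No 2 of the 9 test cases cover everything (all 36 pairs fall short), so 3 is minimum.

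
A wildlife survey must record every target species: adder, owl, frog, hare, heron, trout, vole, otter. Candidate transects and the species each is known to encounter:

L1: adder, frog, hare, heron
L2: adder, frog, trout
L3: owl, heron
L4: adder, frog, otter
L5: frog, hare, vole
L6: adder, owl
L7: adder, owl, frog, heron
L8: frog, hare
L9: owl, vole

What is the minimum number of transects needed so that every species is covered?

L1, L2, L4, L9 together cover {adder, owl, frog, hare, heron, trout, vole, otter} — every species.
No 3 of the 9 transects cover everything (all 84 triples fall short), so 4 is minimum.

4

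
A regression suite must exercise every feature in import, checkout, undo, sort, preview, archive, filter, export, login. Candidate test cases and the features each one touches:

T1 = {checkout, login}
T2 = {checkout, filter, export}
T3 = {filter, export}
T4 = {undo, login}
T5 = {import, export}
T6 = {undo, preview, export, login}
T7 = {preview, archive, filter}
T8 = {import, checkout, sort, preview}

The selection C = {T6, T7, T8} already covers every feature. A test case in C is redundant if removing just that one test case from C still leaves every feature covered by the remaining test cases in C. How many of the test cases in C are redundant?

Drop T6: undo, export, login uncovered — not redundant.
Drop T7: archive, filter uncovered — not redundant.
Drop T8: import, checkout, sort uncovered — not redundant.
None of the test cases in C is redundant.

0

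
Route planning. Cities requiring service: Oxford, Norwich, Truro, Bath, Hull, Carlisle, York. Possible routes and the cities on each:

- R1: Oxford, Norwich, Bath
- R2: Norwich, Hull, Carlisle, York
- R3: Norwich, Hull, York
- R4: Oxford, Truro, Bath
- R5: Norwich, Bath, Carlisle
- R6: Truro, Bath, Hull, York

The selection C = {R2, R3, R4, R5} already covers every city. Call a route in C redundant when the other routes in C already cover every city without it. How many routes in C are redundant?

Drop R2: the rest still cover every city — redundant.
Drop R3: the rest still cover every city — redundant.
Drop R4: Oxford, Truro uncovered — not redundant.
Drop R5: the rest still cover every city — redundant.
3 redundant: R2, R3, R5.

3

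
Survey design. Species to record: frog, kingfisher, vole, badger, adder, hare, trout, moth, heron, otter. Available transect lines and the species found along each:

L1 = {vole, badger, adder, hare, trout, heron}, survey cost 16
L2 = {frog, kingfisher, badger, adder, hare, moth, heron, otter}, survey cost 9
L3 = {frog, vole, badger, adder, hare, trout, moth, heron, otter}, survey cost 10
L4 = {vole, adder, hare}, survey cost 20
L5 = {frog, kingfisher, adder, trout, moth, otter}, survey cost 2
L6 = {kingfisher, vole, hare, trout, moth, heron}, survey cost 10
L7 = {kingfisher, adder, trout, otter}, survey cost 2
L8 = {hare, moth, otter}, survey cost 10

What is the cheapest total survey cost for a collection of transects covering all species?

12

L3, L5 cover every species at survey cost 10 + 2 = 12.
Any cover uses at least 2 transects; among all covering selections none totals below 12.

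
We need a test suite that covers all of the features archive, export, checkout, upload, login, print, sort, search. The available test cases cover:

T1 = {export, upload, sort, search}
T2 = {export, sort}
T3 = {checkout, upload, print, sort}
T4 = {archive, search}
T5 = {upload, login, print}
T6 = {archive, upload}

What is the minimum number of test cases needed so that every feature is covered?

4

T1, T3, T4, T5 together cover {archive, export, checkout, upload, login, print, sort, search} — every feature.
No 3 of the 6 test cases cover everything (all 20 triples fall short), so 4 is minimum.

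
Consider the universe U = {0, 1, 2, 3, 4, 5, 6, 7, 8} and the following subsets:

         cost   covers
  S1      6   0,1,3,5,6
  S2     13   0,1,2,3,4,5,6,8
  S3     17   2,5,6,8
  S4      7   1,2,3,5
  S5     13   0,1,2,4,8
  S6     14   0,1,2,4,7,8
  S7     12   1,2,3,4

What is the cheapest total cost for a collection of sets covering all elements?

20

S1, S6 cover every element at cost 6 + 14 = 20.
Any cover uses at least 2 sets; among all covering selections none totals below 20.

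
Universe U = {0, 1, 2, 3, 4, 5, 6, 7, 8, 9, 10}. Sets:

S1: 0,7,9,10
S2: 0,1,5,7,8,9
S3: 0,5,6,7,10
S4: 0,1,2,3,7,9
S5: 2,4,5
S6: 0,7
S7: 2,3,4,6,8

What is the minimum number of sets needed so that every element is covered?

3

S1, S2, S7 together cover {0, 1, 2, 3, 4, 5, 6, 7, 8, 9, 10} — every element.
No 2 of the 7 sets cover everything (all 21 pairs fall short), so 3 is minimum.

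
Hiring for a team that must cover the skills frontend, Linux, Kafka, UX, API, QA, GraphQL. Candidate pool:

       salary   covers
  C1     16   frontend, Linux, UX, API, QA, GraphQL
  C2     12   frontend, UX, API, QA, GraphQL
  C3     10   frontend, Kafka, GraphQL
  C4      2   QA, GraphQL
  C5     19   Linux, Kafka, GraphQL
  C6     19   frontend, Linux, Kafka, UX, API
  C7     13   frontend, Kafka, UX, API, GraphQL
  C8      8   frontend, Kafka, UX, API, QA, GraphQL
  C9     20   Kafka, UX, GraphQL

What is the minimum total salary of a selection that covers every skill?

21

C4, C6 cover every skill at salary 2 + 19 = 21.
Any cover uses at least 2 candidates; among all covering selections none totals below 21.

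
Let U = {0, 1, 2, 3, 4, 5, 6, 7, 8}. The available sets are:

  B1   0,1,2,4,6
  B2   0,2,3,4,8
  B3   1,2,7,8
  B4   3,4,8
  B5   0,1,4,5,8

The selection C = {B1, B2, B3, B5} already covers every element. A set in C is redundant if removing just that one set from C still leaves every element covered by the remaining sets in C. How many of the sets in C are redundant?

Drop B1: 6 uncovered — not redundant.
Drop B2: 3 uncovered — not redundant.
Drop B3: 7 uncovered — not redundant.
Drop B5: 5 uncovered — not redundant.
None of the sets in C is redundant.

0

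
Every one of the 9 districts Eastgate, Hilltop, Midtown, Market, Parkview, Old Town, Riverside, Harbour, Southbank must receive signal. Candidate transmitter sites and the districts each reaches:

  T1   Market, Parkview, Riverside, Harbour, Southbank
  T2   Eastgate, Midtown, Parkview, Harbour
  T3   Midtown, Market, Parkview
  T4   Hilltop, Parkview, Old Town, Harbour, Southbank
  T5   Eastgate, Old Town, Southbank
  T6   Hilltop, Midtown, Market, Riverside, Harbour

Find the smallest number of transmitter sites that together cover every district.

T1, T2, T4 together cover {Eastgate, Hilltop, Midtown, Market, Parkview, Old Town, Riverside, Harbour, Southbank} — every district.
No 2 of the 6 transmitter sites cover everything (all 15 pairs fall short), so 3 is minimum.

3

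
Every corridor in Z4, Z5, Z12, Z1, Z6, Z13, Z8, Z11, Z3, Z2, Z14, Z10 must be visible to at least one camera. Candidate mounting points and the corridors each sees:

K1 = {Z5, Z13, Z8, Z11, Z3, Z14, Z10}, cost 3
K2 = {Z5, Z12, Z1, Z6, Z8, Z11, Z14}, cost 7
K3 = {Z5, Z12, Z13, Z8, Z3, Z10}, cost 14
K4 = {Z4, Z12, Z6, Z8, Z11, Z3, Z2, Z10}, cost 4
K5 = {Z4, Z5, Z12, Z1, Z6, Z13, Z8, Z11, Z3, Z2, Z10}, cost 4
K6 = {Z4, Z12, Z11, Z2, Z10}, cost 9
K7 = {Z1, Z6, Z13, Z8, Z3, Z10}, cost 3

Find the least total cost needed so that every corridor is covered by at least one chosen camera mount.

K1, K5 cover every corridor at cost 3 + 4 = 7.
Any cover uses at least 2 camera mounts; among all covering selections none totals below 7.

7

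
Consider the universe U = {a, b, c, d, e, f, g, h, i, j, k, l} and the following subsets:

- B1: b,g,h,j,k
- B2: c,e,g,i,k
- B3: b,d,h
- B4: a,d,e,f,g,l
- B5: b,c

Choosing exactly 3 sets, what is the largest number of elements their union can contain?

Choosing B1, B2, B4 covers {a, b, c, d, e, f, g, h, i, j, k, l} — 12 elements.
That is all 12 elements.

12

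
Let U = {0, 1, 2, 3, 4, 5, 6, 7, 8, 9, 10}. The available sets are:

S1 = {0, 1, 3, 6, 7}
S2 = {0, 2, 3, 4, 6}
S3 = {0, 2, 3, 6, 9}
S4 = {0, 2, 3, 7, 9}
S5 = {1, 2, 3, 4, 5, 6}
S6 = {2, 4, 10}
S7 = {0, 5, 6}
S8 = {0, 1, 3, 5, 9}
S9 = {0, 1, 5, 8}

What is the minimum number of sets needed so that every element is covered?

4

S1, S3, S6, S9 together cover {0, 1, 2, 3, 4, 5, 6, 7, 8, 9, 10} — every element.
No 3 of the 9 sets cover everything (all 84 triples fall short), so 4 is minimum.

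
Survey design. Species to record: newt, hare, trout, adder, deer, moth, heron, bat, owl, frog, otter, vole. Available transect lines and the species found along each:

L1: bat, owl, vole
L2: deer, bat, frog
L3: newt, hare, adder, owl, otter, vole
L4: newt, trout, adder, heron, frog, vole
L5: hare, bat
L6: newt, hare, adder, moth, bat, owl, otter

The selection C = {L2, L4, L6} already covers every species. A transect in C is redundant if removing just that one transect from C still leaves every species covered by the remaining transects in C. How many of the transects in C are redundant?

0

Drop L2: deer uncovered — not redundant.
Drop L4: trout, heron, vole uncovered — not redundant.
Drop L6: hare, moth, owl, otter uncovered — not redundant.
None of the transects in C is redundant.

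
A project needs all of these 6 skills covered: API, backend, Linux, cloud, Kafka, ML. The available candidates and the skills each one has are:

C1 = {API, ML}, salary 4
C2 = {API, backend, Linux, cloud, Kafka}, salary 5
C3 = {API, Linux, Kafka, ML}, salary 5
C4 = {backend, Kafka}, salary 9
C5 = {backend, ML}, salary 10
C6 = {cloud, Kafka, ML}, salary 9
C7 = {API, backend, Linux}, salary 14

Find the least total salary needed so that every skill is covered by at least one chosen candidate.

C1, C2 cover every skill at salary 4 + 5 = 9.
Any cover uses at least 2 candidates; among all covering selections none totals below 9.

9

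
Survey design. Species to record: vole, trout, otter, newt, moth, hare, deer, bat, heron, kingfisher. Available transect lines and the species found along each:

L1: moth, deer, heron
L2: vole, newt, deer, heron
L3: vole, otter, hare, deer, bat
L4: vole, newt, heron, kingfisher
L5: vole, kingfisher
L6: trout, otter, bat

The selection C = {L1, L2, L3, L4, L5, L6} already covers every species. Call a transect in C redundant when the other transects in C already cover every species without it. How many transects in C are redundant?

Drop L1: moth uncovered — not redundant.
Drop L2: the rest still cover every species — redundant.
Drop L3: hare uncovered — not redundant.
Drop L4: the rest still cover every species — redundant.
Drop L5: the rest still cover every species — redundant.
Drop L6: trout uncovered — not redundant.
3 redundant: L2, L4, L5.

3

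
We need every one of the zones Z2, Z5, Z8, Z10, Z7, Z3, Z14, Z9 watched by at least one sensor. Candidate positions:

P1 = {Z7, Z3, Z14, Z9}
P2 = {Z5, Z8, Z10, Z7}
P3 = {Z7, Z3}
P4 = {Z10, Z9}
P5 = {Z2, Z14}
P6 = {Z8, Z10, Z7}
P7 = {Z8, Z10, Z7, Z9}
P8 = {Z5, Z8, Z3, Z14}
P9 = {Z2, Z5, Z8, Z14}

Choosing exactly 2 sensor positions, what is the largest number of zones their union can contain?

7

Choosing P1, P2 covers {Z5, Z8, Z10, Z7, Z3, Z14, Z9} — 7 zones.
No choice of 2 sensor positions does better; here Z2 is left uncovered.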